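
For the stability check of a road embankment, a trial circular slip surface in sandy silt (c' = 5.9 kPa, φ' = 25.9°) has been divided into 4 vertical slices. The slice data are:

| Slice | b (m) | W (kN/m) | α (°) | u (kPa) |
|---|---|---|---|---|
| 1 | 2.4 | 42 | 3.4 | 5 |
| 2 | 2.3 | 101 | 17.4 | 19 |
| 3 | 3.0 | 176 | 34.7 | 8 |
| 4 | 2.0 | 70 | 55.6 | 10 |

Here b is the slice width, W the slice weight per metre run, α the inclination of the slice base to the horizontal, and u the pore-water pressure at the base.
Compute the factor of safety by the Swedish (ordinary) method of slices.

FS = 0.88

Ordinary method of slices: FS = Σ[c'·Δl_i + (W_i cosα_i − u_i·Δl_i)·tanφ'] / Σ W_i sinα_i, with Δl_i = b_i / cosα_i.
Slice 1: Δl = 2.4/cos3.4° = 2.404 m; N'_1 = 42·cos3.4° − 5·2.404 = 29.9; c'Δl = 14.18; W sinα = 2.5
Slice 2: Δl = 2.3/cos17.4° = 2.410 m; N'_2 = 101·cos17.4° − 19·2.410 = 50.6; c'Δl = 14.22; W sinα = 30.2
Slice 3: Δl = 3.0/cos34.7° = 3.649 m; N'_3 = 176·cos34.7° − 8·3.649 = 115.5; c'Δl = 21.53; W sinα = 100.2
Slice 4: Δl = 2.0/cos55.6° = 3.540 m; N'_4 = 70·cos55.6° − 10·3.540 = 4.1; c'Δl = 20.89; W sinα = 57.8
Σc'Δl = 70.8 kN/m; ΣN' = 200.1 kN/m; ΣW sinα = 190.6 kN/m
Resisting = 70.8 + 200.1·tan25.9° = 70.8 + 97.2 = 168.0 kN/m
FS = 168.0 / 190.6 = 0.881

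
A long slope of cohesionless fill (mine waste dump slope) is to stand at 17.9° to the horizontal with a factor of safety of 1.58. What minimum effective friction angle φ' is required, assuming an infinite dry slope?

FS = tanφ'/tanβ ⇒ tanφ' = FS · tanβ = 1.58 · tan17.9° = 0.5103
φ' = arctan(0.5103) = 27.04°

φ' = 27.0°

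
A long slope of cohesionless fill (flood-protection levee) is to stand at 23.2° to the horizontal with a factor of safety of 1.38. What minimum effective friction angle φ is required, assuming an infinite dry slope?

FS = tanφ/tanβ ⇒ tanφ = FS · tanβ = 1.38 · tan23.2° = 0.5915
φ = arctan(0.5915) = 30.60°

φ = 30.6°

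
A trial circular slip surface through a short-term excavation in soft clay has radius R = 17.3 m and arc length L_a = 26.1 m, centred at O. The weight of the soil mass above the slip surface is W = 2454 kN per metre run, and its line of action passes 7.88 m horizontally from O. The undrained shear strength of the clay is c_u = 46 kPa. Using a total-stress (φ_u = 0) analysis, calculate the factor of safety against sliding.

FS = 1.07

Taking moments about the centre O, the resisting moment is provided by the undrained shear strength acting along the arc:
M_R = c_u·L_a·R = 46·26.10·17.3 = 20770.4 kN·m/m
M_D = W·d = 2454·7.88 = 19337.5 kN·m/m
FS = M_R / M_D = 20770.4 / 19337.5 = 1.074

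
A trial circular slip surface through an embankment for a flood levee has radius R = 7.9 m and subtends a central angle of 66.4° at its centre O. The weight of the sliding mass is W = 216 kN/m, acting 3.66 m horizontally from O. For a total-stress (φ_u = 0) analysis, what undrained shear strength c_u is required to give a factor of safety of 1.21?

c_u = 13.2 kPa

FS = c_u·L_a·R / (W·d), so c_u = FS·W·d / (L_a·R).
Arc length L_a = R·θ = 7.9·(66.4°·π/180) = 7.9·1.1589 = 9.16 m
c_u = 1.21·216·3.66 / (9.16·7.9) = 956.6 / 72.33 = 13.23 kPa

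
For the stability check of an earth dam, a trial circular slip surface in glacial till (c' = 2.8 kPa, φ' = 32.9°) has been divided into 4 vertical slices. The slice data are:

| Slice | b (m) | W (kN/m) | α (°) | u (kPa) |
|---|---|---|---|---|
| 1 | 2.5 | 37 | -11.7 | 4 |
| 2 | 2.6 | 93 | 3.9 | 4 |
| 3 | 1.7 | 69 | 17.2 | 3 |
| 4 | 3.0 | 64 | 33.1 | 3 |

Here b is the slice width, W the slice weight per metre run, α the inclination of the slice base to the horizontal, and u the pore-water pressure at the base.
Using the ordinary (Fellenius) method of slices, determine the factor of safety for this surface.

FS = 3.07

Ordinary method of slices: FS = Σ[c'·Δl_i + (W_i cosα_i − u_i·Δl_i)·tanφ'] / Σ W_i sinα_i, with Δl_i = b_i / cosα_i.
Slice 1: Δl = 2.5/cos(-11.7°) = 2.553 m; N'_1 = 37·cos(-11.7°) − 4·2.553 = 26.0; c'Δl = 7.15; W sinα = -7.5
Slice 2: Δl = 2.6/cos3.9° = 2.606 m; N'_2 = 93·cos3.9° − 4·2.606 = 82.4; c'Δl = 7.30; W sinα = 6.3
Slice 3: Δl = 1.7/cos17.2° = 1.780 m; N'_3 = 69·cos17.2° − 3·1.780 = 60.6; c'Δl = 4.98; W sinα = 20.4
Slice 4: Δl = 3.0/cos33.1° = 3.581 m; N'_4 = 64·cos33.1° − 3·3.581 = 42.9; c'Δl = 10.03; W sinα = 35.0
Σc'Δl = 29.5 kN/m; ΣN' = 211.8 kN/m; ΣW sinα = 54.2 kN/m
Resisting = 29.5 + 211.8·tan32.9° = 29.5 + 137.0 = 166.5 kN/m
FS = 166.5 / 54.2 = 3.073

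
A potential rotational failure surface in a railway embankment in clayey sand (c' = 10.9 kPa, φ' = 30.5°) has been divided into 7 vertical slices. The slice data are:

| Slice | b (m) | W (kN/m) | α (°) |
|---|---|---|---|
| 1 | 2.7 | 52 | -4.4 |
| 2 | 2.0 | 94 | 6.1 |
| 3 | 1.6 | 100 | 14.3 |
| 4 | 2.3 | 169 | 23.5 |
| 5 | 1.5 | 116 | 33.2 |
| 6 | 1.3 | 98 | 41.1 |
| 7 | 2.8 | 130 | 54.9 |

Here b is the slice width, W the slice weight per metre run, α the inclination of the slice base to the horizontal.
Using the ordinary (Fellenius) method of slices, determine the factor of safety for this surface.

Ordinary method of slices: FS = Σ[c'·Δl_i + (W_i cosα_i)·tanφ'] / Σ W_i sinα_i, with Δl_i = b_i / cosα_i.
Slice 1: Δl = 2.7/cos(-4.4°) = 2.708 m; N'_1 = 52·cos(-4.4°) = 51.8; c'Δl = 29.52; W sinα = -4.0
Slice 2: Δl = 2.0/cos6.1° = 2.011 m; N'_2 = 94·cos6.1° = 93.5; c'Δl = 21.92; W sinα = 10.0
Slice 3: Δl = 1.6/cos14.3° = 1.651 m; N'_3 = 100·cos14.3° = 96.9; c'Δl = 18.00; W sinα = 24.7
Slice 4: Δl = 2.3/cos23.5° = 2.508 m; N'_4 = 169·cos23.5° = 155.0; c'Δl = 27.34; W sinα = 67.4
Slice 5: Δl = 1.5/cos33.2° = 1.793 m; N'_5 = 116·cos33.2° = 97.1; c'Δl = 19.54; W sinα = 63.5
Slice 6: Δl = 1.3/cos41.1° = 1.725 m; N'_6 = 98·cos41.1° = 73.8; c'Δl = 18.80; W sinα = 64.4
Slice 7: Δl = 2.8/cos54.9° = 4.870 m; N'_7 = 130·cos54.9° = 74.8; c'Δl = 53.08; W sinα = 106.4
Σc'Δl = 188.2 kN/m; ΣN' = 642.9 kN/m; ΣW sinα = 332.4 kN/m
Resisting = 188.2 + 642.9·tan30.5° = 188.2 + 378.7 = 566.9 kN/m
FS = 566.9 / 332.4 = 1.705

FS = 1.71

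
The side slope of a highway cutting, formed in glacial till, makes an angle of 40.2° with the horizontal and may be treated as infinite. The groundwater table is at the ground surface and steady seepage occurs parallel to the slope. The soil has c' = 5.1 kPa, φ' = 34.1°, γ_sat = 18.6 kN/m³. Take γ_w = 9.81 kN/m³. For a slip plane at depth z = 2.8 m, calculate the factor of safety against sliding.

FS = 0.58

With seepage parallel to the slope and the water table at the surface, the effective normal stress on the slip plane uses the buoyant unit weight γ' = γ_sat − γ_w while the driving shear stress uses γ_sat:
FS = [c' + γ' z cos²β tanφ'] / [γ_sat z sinβ cosβ]
γ' = 18.6 − 9.81 = 8.79 kN/m³
Numerator = 5.1 + 8.79·2.8·cos²40.2°·tan34.1° = 5.1 + 8.79·2.8·0.5834·0.6771 = 14.821 kPa
Denominator = 18.6·2.8·sin40.2°·cos40.2° = 18.6·2.8·0.6455·0.7638 = 25.675 kPa
FS = 14.821 / 25.675 = 0.577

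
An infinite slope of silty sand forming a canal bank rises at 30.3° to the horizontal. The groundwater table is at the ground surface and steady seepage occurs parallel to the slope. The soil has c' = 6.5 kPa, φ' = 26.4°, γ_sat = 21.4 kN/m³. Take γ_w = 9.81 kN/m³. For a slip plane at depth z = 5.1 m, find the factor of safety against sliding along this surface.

FS = 0.60

With seepage parallel to the slope and the water table at the surface, the effective normal stress on the slip plane uses the buoyant unit weight γ' = γ_sat − γ_w while the driving shear stress uses γ_sat:
FS = [c' + γ' z cos²β tanφ'] / [γ_sat z sinβ cosβ]
γ' = 21.4 − 9.81 = 11.59 kN/m³
Numerator = 6.5 + 11.59·5.1·cos²30.3°·tan26.4° = 6.5 + 11.59·5.1·0.7455·0.4964 = 28.373 kPa
Denominator = 21.4·5.1·sin30.3°·cos30.3° = 21.4·5.1·0.5045·0.8634 = 47.542 kPa
FS = 28.373 / 47.542 = 0.597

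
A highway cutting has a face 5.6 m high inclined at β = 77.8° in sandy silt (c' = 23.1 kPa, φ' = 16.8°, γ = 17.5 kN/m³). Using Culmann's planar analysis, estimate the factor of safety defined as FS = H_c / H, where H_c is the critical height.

H_c = (4c'/γ) · sinβ cosφ' / [1 − cos(β − φ')]
    = (4·23.1/17.5) · sin77.8°·cos16.8° / [1 − cos61.0°]
    = 5.280 · 0.9357 / 0.5152 = 9.59 m
FS = H_c / H = 9.59 / 5.6 = 1.712

FS = 1.71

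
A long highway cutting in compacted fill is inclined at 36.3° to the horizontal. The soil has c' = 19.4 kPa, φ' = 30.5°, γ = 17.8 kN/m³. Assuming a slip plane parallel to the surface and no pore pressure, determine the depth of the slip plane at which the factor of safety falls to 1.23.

z = 5.34 m

Setting FS = 1.23 in FS = [c' + γz cos²β tanφ'] / [γz sinβ cosβ] and solving for z:
z = c' / [γ cosβ (FS·sinβ − cosβ·tanφ')]
  = 19.4 / [17.8·cos36.3°·(1.23·sin36.3° − cos36.3°·tan30.5°)]
  = 19.4 / [17.8·0.8059·(1.23·0.5920 − 0.8059·0.5890)]
  = 19.4 / 3.6358 = 5.336 m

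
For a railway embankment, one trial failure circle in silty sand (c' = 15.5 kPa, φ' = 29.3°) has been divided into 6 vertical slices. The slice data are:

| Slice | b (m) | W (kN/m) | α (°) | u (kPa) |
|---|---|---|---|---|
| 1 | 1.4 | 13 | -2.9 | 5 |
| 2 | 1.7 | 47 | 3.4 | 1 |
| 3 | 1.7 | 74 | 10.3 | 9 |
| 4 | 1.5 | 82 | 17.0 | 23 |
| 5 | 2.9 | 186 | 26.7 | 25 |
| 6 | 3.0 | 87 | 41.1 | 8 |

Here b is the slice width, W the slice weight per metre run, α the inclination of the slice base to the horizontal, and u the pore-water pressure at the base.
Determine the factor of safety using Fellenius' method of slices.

FS = 2.01

Ordinary method of slices: FS = Σ[c'·Δl_i + (W_i cosα_i − u_i·Δl_i)·tanφ'] / Σ W_i sinα_i, with Δl_i = b_i / cosα_i.
Slice 1: Δl = 1.4/cos(-2.9°) = 1.402 m; N'_1 = 13·cos(-2.9°) − 5·1.402 = 6.0; c'Δl = 21.73; W sinα = -0.7
Slice 2: Δl = 1.7/cos3.4° = 1.703 m; N'_2 = 47·cos3.4° − 1·1.703 = 45.2; c'Δl = 26.40; W sinα = 2.8
Slice 3: Δl = 1.7/cos10.3° = 1.728 m; N'_3 = 74·cos10.3° − 9·1.728 = 57.3; c'Δl = 26.78; W sinα = 13.2
Slice 4: Δl = 1.5/cos17.0° = 1.569 m; N'_4 = 82·cos17.0° − 23·1.569 = 42.3; c'Δl = 24.31; W sinα = 24.0
Slice 5: Δl = 2.9/cos26.7° = 3.246 m; N'_5 = 186·cos26.7° − 25·3.246 = 85.0; c'Δl = 50.32; W sinα = 83.6
Slice 6: Δl = 3.0/cos41.1° = 3.981 m; N'_6 = 87·cos41.1° − 8·3.981 = 33.7; c'Δl = 61.71; W sinα = 57.2
Σc'Δl = 211.2 kN/m; ΣN' = 269.5 kN/m; ΣW sinα = 180.1 kN/m
Resisting = 211.2 + 269.5·tan29.3° = 211.2 + 151.2 = 362.5 kN/m
FS = 362.5 / 180.1 = 2.013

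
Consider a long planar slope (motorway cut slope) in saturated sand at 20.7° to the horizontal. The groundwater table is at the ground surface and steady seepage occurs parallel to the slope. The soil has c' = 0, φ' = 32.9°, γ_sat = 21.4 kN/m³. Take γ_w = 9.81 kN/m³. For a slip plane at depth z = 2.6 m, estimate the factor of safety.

With seepage parallel to the slope and the water table at the surface, the effective normal stress on the slip plane uses the buoyant unit weight γ' = γ_sat − γ_w while the driving shear stress uses γ_sat:
FS = [c' + γ' z cos²β tanφ'] / [γ_sat z sinβ cosβ]
(For c' = 0 this reduces to FS = (γ'/γ_sat)·tanφ'/tanβ.)
γ' = 21.4 − 9.81 = 11.59 kN/m³
Numerator = 0.0 + 11.59·2.6·cos²20.7°·tan32.9° = 0.0 + 11.59·2.6·0.8751·0.6469 = 17.059 kPa
Denominator = 21.4·2.6·sin20.7°·cos20.7° = 21.4·2.6·0.3535·0.9354 = 18.398 kPa
FS = 17.059 / 18.398 = 0.927

FS = 0.93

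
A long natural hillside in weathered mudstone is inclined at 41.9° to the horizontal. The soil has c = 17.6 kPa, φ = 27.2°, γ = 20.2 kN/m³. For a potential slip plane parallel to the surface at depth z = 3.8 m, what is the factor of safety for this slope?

FS = 1.03

For an infinite slope with a slip plane parallel to the surface (no pore pressure): FS = [c + γz cos²β tanφ] / [γz sinβ cosβ].
γz = 20.2·3.8 = 76.76 kN/m²
Numerator = 17.6 + 76.76·cos²41.9°·tan27.2° = 17.6 + 76.76·0.5540·0.5139 = 39.455 kPa
Denominator = 76.76·sin41.9°·cos41.9° = 76.76·0.6678·0.7443 = 38.156 kPa
FS = 39.455 / 38.156 = 1.034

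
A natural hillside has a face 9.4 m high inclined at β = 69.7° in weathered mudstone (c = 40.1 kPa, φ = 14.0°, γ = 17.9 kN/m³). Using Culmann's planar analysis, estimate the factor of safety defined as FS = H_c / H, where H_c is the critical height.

FS = 1.99

H_c = (4c/γ) · sinβ cosφ / [1 − cos(β − φ)]
    = (4·40.1/17.9) · sin69.7°·cos14.0° / [1 − cos55.7°]
    = 8.961 · 0.9100 / 0.4365 = 18.68 m
FS = H_c / H = 18.68 / 9.4 = 1.988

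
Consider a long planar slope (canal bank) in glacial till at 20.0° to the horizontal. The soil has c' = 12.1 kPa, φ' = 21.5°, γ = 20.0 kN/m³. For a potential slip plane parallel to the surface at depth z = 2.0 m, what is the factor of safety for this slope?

FS = 2.02

For an infinite slope with a slip plane parallel to the surface (no pore pressure): FS = [c' + γz cos²β tanφ'] / [γz sinβ cosβ].
γz = 20.0·2.0 = 40.00 kN/m²
Numerator = 12.1 + 40.00·cos²20.0°·tan21.5° = 12.1 + 40.00·0.8830·0.3939 = 26.013 kPa
Denominator = 40.00·sin20.0°·cos20.0° = 40.00·0.3420·0.9397 = 12.856 kPa
FS = 26.013 / 12.856 = 2.023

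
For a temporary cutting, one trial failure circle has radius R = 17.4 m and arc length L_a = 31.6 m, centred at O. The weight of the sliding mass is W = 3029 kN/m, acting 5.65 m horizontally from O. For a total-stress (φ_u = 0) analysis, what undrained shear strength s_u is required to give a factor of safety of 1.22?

FS = s_u·L_a·R / (W·d), so s_u = FS·W·d / (L_a·R).
s_u = 1.22·3029·5.65 / (31.60·17.4) = 20878.9 / 549.84 = 37.97 kPa

s_u = 38.0 kPa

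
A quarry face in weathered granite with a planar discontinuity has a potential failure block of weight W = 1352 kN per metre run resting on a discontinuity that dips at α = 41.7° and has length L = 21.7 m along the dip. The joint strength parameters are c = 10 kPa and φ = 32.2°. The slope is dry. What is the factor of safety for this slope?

FS = 0.95

Resolving the block weight along and normal to the plane and applying the Mohr–Coulomb strength on the joint:
N' = W cosα = 1352·cos41.7° = 1009.5 kN/m
Driving force T = W sinα = 1352·sin41.7° = 899.4 kN/m
Resisting force R = c·L + N'·tanφ = 10·21.7 + 1009.5·tan32.2° = 217.0 + 635.7 = 852.7 kN/m
FS = R / T = 852.7 / 899.4 = 0.948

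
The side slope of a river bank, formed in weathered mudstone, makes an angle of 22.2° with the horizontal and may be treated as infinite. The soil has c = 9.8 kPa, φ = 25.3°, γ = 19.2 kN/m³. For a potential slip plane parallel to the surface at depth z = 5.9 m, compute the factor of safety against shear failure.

FS = 1.41

For an infinite slope with a slip plane parallel to the surface (no pore pressure): FS = [c + γz cos²β tanφ] / [γz sinβ cosβ].
γz = 19.2·5.9 = 113.28 kN/m²
Numerator = 9.8 + 113.28·cos²22.2°·tan25.3° = 9.8 + 113.28·0.8572·0.4727 = 55.703 kPa
Denominator = 113.28·sin22.2°·cos22.2° = 113.28·0.3778·0.9259 = 39.629 kPa
FS = 55.703 / 39.629 = 1.406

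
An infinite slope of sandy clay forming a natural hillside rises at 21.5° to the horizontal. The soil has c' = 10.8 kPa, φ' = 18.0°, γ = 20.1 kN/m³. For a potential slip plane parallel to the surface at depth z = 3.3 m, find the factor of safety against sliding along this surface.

FS = 1.30

For an infinite slope with a slip plane parallel to the surface (no pore pressure): FS = [c' + γz cos²β tanφ'] / [γz sinβ cosβ].
γz = 20.1·3.3 = 66.33 kN/m²
Numerator = 10.8 + 66.33·cos²21.5°·tan18.0° = 10.8 + 66.33·0.8657·0.3249 = 29.457 kPa
Denominator = 66.33·sin21.5°·cos21.5° = 66.33·0.3665·0.9304 = 22.618 kPa
FS = 29.457 / 22.618 = 1.302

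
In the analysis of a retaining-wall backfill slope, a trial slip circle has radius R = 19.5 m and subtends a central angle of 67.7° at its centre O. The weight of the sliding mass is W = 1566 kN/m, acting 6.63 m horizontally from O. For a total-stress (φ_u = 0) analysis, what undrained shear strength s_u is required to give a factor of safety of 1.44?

FS = s_u·L_a·R / (W·d), so s_u = FS·W·d / (L_a·R).
Arc length L_a = R·θ = 19.5·(67.7°·π/180) = 19.5·1.1816 = 23.04 m
s_u = 1.44·1566·6.63 / (23.04·19.5) = 14950.9 / 449.30 = 33.28 kPa

s_u = 33.3 kPa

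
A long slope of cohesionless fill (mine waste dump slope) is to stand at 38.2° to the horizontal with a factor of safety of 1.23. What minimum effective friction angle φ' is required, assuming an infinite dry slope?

FS = tanφ'/tanβ ⇒ tanφ' = FS · tanβ = 1.23 · tan38.2° = 0.9679
φ' = arctan(0.9679) = 44.07°

φ' = 44.1°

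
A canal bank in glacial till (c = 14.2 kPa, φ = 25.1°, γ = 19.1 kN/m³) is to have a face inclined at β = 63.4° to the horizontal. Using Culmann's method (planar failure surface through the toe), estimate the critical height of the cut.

H_c = 11.19 m

Culmann's analysis gives the critical failure plane at α_cr = (β + φ)/2 = (63.4 + 25.1)/2 = 44.2°, and the critical height
H_c = (4c/γ) · sinβ cosφ / [1 − cos(β − φ)]
    = (4·14.2/19.1) · sin63.4°·cos25.1° / [1 − cos(38.3°)]
    = 2.974 · 0.8942·0.9056 / [1 − 0.7848]
    = 2.974 · 0.8097 / 0.2152
    = 11.19 m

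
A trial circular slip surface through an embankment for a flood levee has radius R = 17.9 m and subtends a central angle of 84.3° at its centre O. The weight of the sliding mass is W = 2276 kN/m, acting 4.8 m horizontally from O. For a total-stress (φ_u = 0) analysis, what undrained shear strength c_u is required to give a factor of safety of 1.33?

FS = c_u·L_a·R / (W·d), so c_u = FS·W·d / (L_a·R).
Arc length L_a = R·θ = 17.9·(84.3°·π/180) = 17.9·1.4713 = 26.34 m
c_u = 1.33·2276·4.8 / (26.34·17.9) = 14530.0 / 471.42 = 30.82 kPa

c_u = 30.8 kPa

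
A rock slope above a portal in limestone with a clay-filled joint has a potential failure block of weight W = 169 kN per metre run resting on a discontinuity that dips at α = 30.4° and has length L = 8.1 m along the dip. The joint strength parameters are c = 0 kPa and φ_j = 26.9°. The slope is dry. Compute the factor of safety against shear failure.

Resolving the block weight along and normal to the plane and applying the Mohr–Coulomb strength on the joint:
N' = W cosα = 169·cos30.4° = 145.8 kN/m
Driving force T = W sinα = 169·sin30.4° = 85.5 kN/m
Resisting force R = c·L + N'·tanφ_j = 0·8.1 + 145.8·tan26.9° = 0.0 + 74.0 = 74.0 kN/m
FS = R / T = 74.0 / 85.5 = 0.865

FS = 0.86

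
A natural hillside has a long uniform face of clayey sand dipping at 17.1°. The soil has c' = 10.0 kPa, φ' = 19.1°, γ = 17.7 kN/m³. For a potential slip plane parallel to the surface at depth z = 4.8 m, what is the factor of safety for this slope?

For an infinite slope with a slip plane parallel to the surface (no pore pressure): FS = [c' + γz cos²β tanφ'] / [γz sinβ cosβ].
γz = 17.7·4.8 = 84.96 kN/m²
Numerator = 10.0 + 84.96·cos²17.1°·tan19.1° = 10.0 + 84.96·0.9135·0.3463 = 36.876 kPa
Denominator = 84.96·sin17.1°·cos17.1° = 84.96·0.2940·0.9558 = 23.877 kPa
FS = 36.876 / 23.877 = 1.544

FS = 1.54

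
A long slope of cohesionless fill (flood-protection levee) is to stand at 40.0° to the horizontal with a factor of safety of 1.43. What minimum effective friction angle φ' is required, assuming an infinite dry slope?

φ' = 50.2°

FS = tanφ'/tanβ ⇒ tanφ' = FS · tanβ = 1.43 · tan40.0° = 1.1999
φ' = arctan(1.1999) = 50.19°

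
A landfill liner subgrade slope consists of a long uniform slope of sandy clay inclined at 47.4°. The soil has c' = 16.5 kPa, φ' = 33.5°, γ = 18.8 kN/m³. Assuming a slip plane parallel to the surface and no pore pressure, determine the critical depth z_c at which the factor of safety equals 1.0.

z_c = 4.50 m

Setting FS = 1.00 in FS = [c' + γz cos²β tanφ'] / [γz sinβ cosβ] and solving for z:
z = c' / [γ cosβ (FS·sinβ − cosβ·tanφ')]
  = 16.5 / [18.8·cos47.4°·(1.00·sin47.4° − cos47.4°·tan33.5°)]
  = 16.5 / [18.8·0.6769·(1.00·0.7361 − 0.6769·0.6619)]
  = 16.5 / 3.6659 = 4.501 m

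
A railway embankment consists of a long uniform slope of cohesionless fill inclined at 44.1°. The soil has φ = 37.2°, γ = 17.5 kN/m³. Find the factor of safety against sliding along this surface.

For a dry cohesionless infinite slope the factor of safety is FS = tanφ / tanβ.
FS = tan37.2° / tan44.1° = 0.7590 / 0.9691 = 0.783

FS = 0.78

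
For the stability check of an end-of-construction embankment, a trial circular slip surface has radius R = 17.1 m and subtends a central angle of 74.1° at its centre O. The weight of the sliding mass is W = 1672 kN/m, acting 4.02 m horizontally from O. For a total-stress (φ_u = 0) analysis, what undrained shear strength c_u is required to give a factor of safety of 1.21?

c_u = 21.5 kPa

FS = c_u·L_a·R / (W·d), so c_u = FS·W·d / (L_a·R).
Arc length L_a = R·θ = 17.1·(74.1°·π/180) = 17.1·1.2933 = 22.12 m
c_u = 1.21·1672·4.02 / (22.12·17.1) = 8132.9 / 378.17 = 21.51 kPa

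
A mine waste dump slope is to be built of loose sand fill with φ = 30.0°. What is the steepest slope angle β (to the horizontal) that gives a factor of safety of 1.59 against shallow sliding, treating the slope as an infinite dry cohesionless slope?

For an infinite dry cohesionless slope FS = tanφ/tanβ, so tanβ = tanφ / FS.
tanβ = tan30.0° / 1.59 = 0.5774 / 1.59 = 0.3631
β = arctan(0.3631) = 19.96°

β = 20.0°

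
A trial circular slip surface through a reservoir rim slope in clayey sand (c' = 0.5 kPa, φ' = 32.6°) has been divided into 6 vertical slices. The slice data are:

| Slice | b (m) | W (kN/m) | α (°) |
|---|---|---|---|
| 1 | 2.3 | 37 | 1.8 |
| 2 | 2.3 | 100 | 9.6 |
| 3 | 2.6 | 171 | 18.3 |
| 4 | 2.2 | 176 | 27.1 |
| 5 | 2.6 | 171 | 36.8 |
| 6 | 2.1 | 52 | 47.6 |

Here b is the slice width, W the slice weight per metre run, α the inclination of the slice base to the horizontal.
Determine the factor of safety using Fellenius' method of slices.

Ordinary method of slices: FS = Σ[c'·Δl_i + (W_i cosα_i)·tanφ'] / Σ W_i sinα_i, with Δl_i = b_i / cosα_i.
Slice 1: Δl = 2.3/cos1.8° = 2.301 m; N'_1 = 37·cos1.8° = 37.0; c'Δl = 1.15; W sinα = 1.2
Slice 2: Δl = 2.3/cos9.6° = 2.333 m; N'_2 = 100·cos9.6° = 98.6; c'Δl = 1.17; W sinα = 16.7
Slice 3: Δl = 2.6/cos18.3° = 2.738 m; N'_3 = 171·cos18.3° = 162.4; c'Δl = 1.37; W sinα = 53.7
Slice 4: Δl = 2.2/cos27.1° = 2.471 m; N'_4 = 176·cos27.1° = 156.7; c'Δl = 1.24; W sinα = 80.2
Slice 5: Δl = 2.6/cos36.8° = 3.247 m; N'_5 = 171·cos36.8° = 136.9; c'Δl = 1.62; W sinα = 102.4
Slice 6: Δl = 2.1/cos47.6° = 3.114 m; N'_6 = 52·cos47.6° = 35.1; c'Δl = 1.56; W sinα = 38.4
Σc'Δl = 8.1 kN/m; ΣN' = 626.6 kN/m; ΣW sinα = 292.5 kN/m
Resisting = 8.1 + 626.6·tan32.6° = 8.1 + 400.7 = 408.8 kN/m
FS = 408.8 / 292.5 = 1.398

FS = 1.40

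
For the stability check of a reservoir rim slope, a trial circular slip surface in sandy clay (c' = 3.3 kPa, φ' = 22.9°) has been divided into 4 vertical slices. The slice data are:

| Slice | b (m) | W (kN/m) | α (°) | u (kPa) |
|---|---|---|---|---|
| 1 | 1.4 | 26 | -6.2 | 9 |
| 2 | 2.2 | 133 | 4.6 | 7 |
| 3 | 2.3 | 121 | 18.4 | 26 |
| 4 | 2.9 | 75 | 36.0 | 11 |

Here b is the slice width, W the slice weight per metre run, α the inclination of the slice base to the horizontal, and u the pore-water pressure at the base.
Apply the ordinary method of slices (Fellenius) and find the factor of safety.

Ordinary method of slices: FS = Σ[c'·Δl_i + (W_i cosα_i − u_i·Δl_i)·tanφ'] / Σ W_i sinα_i, with Δl_i = b_i / cosα_i.
Slice 1: Δl = 1.4/cos(-6.2°) = 1.408 m; N'_1 = 26·cos(-6.2°) − 9·1.408 = 13.2; c'Δl = 4.65; W sinα = -2.8
Slice 2: Δl = 2.2/cos4.6° = 2.207 m; N'_2 = 133·cos4.6° − 7·2.207 = 117.1; c'Δl = 7.28; W sinα = 10.7
Slice 3: Δl = 2.3/cos18.4° = 2.424 m; N'_3 = 121·cos18.4° − 26·2.424 = 51.8; c'Δl = 8.00; W sinα = 38.2
Slice 4: Δl = 2.9/cos36.0° = 3.585 m; N'_4 = 75·cos36.0° − 11·3.585 = 21.2; c'Δl = 11.83; W sinα = 44.1
Σc'Δl = 31.8 kN/m; ΣN' = 203.3 kN/m; ΣW sinα = 90.1 kN/m
Resisting = 31.8 + 203.3·tan22.9° = 31.8 + 85.9 = 117.7 kN/m
FS = 117.7 / 90.1 = 1.305

FS = 1.31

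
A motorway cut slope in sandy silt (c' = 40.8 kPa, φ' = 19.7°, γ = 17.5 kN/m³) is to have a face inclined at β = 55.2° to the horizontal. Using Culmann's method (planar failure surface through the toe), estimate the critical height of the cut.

H_c = 38.79 m

Culmann's analysis gives the critical failure plane at α_cr = (β + φ')/2 = (55.2 + 19.7)/2 = 37.5°, and the critical height
H_c = (4c'/γ) · sinβ cosφ' / [1 − cos(β − φ')]
    = (4·40.8/17.5) · sin55.2°·cos19.7° / [1 − cos(35.5°)]
    = 9.326 · 0.8211·0.9415 / [1 − 0.8141]
    = 9.326 · 0.7731 / 0.1859
    = 38.79 m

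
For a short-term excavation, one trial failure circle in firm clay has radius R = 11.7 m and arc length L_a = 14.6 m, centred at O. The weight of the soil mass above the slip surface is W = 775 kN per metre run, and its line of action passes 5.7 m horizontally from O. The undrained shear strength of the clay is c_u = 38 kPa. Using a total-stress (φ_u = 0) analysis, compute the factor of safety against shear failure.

FS = 1.47

Taking moments about the centre O, the resisting moment is provided by the undrained shear strength acting along the arc:
M_R = c_u·L_a·R = 38·14.60·11.7 = 6491.2 kN·m/m
M_D = W·d = 775·5.7 = 4417.5 kN·m/m
FS = M_R / M_D = 6491.2 / 4417.5 = 1.469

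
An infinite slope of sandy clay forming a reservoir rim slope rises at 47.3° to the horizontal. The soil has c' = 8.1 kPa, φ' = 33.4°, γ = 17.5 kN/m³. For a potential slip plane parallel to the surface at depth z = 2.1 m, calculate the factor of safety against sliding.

For an infinite slope with a slip plane parallel to the surface (no pore pressure): FS = [c' + γz cos²β tanφ'] / [γz sinβ cosβ].
γz = 17.5·2.1 = 36.75 kN/m²
Numerator = 8.1 + 36.75·cos²47.3°·tan33.4° = 8.1 + 36.75·0.4599·0.6594 = 19.244 kPa
Denominator = 36.75·sin47.3°·cos47.3° = 36.75·0.7349·0.6782 = 18.316 kPa
FS = 19.244 / 18.316 = 1.051

FS = 1.05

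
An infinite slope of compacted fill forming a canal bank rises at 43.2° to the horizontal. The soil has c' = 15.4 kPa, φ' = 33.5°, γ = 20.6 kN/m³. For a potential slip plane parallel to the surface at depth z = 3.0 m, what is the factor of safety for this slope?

For an infinite slope with a slip plane parallel to the surface (no pore pressure): FS = [c' + γz cos²β tanφ'] / [γz sinβ cosβ].
γz = 20.6·3.0 = 61.80 kN/m²
Numerator = 15.4 + 61.80·cos²43.2°·tan33.5° = 15.4 + 61.80·0.5314·0.6619 = 37.136 kPa
Denominator = 61.80·sin43.2°·cos43.2° = 61.80·0.6845·0.7290 = 30.839 kPa
FS = 37.136 / 30.839 = 1.204

FS = 1.20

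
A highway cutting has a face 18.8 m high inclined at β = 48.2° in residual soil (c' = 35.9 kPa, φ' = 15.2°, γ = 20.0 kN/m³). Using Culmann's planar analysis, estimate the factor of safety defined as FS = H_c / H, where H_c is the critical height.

FS = 1.70

H_c = (4c'/γ) · sinβ cosφ' / [1 − cos(β − φ')]
    = (4·35.9/20.0) · sin48.2°·cos15.2° / [1 − cos33.0°]
    = 7.180 · 0.7194 / 0.1613 = 32.02 m
FS = H_c / H = 32.02 / 18.8 = 1.703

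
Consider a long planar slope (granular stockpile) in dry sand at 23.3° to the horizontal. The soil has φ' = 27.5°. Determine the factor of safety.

FS = 1.21

For a dry cohesionless infinite slope the factor of safety is FS = tanφ' / tanβ.
FS = tan27.5° / tan23.3° = 0.5206 / 0.4307 = 1.209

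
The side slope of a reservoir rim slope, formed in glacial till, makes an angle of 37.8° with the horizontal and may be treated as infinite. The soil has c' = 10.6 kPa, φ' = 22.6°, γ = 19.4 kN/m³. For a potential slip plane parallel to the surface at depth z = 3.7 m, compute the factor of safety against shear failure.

FS = 0.84

For an infinite slope with a slip plane parallel to the surface (no pore pressure): FS = [c' + γz cos²β tanφ'] / [γz sinβ cosβ].
γz = 19.4·3.7 = 71.78 kN/m²
Numerator = 10.6 + 71.78·cos²37.8°·tan22.6° = 10.6 + 71.78·0.6243·0.4163 = 29.255 kPa
Denominator = 71.78·sin37.8°·cos37.8° = 71.78·0.6129·0.7902 = 34.762 kPa
FS = 29.255 / 34.762 = 0.842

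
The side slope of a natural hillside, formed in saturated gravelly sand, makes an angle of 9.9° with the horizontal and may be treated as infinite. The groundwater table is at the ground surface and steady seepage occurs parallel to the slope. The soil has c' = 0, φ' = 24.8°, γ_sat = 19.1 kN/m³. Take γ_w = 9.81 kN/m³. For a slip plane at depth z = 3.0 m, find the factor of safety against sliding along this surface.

With seepage parallel to the slope and the water table at the surface, the effective normal stress on the slip plane uses the buoyant unit weight γ' = γ_sat − γ_w while the driving shear stress uses γ_sat:
FS = [c' + γ' z cos²β tanφ'] / [γ_sat z sinβ cosβ]
(For c' = 0 this reduces to FS = (γ'/γ_sat)·tanφ'/tanβ.)
γ' = 19.1 − 9.81 = 9.29 kN/m³
Numerator = 0.0 + 9.29·3.0·cos²9.9°·tan24.8° = 0.0 + 9.29·3.0·0.9704·0.4621 = 12.497 kPa
Denominator = 19.1·3.0·sin9.9°·cos9.9° = 19.1·3.0·0.1719·0.9851 = 9.705 kPa
FS = 12.497 / 9.705 = 1.288

FS = 1.29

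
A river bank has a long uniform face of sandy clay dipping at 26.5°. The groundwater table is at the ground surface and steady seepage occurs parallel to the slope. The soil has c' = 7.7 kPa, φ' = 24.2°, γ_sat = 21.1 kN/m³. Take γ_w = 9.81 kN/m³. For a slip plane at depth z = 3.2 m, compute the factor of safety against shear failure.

FS = 0.77

With seepage parallel to the slope and the water table at the surface, the effective normal stress on the slip plane uses the buoyant unit weight γ' = γ_sat − γ_w while the driving shear stress uses γ_sat:
FS = [c' + γ' z cos²β tanφ'] / [γ_sat z sinβ cosβ]
γ' = 21.1 − 9.81 = 11.29 kN/m³
Numerator = 7.7 + 11.29·3.2·cos²26.5°·tan24.2° = 7.7 + 11.29·3.2·0.8009·0.4494 = 20.704 kPa
Denominator = 21.1·3.2·sin26.5°·cos26.5° = 21.1·3.2·0.4462·0.8949 = 26.962 kPa
FS = 20.704 / 26.962 = 0.768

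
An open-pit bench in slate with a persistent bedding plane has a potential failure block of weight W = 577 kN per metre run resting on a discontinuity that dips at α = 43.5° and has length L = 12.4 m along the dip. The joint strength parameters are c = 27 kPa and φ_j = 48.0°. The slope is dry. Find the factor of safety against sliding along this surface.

FS = 2.01

Resolving the block weight along and normal to the plane and applying the Mohr–Coulomb strength on the joint:
N' = W cosα = 577·cos43.5° = 418.5 kN/m
Driving force T = W sinα = 577·sin43.5° = 397.2 kN/m
Resisting force R = c·L + N'·tanφ_j = 27·12.4 + 418.5·tan48.0° = 334.8 + 464.8 = 799.6 kN/m
FS = R / T = 799.6 / 397.2 = 2.013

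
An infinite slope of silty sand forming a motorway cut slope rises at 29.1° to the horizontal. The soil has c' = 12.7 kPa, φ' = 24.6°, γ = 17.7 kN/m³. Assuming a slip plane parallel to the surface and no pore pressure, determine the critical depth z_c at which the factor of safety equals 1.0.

z_c = 9.52 m

Setting FS = 1.00 in FS = [c' + γz cos²β tanφ'] / [γz sinβ cosβ] and solving for z:
z = c' / [γ cosβ (FS·sinβ − cosβ·tanφ')]
  = 12.7 / [17.7·cos29.1°·(1.00·sin29.1° − cos29.1°·tan24.6°)]
  = 12.7 / [17.7·0.8738·(1.00·0.4863 − 0.8738·0.4578)]
  = 12.7 / 1.3346 = 9.516 m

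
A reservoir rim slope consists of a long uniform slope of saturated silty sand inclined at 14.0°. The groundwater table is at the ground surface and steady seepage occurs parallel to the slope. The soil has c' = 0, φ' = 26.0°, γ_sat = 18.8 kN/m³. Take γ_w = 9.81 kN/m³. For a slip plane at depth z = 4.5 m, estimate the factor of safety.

FS = 0.94

With seepage parallel to the slope and the water table at the surface, the effective normal stress on the slip plane uses the buoyant unit weight γ' = γ_sat − γ_w while the driving shear stress uses γ_sat:
FS = [c' + γ' z cos²β tanφ'] / [γ_sat z sinβ cosβ]
(For c' = 0 this reduces to FS = (γ'/γ_sat)·tanφ'/tanβ.)
γ' = 18.8 − 9.81 = 8.99 kN/m³
Numerator = 0.0 + 8.99·4.5·cos²14.0°·tan26.0° = 0.0 + 8.99·4.5·0.9415·0.4877 = 18.576 kPa
Denominator = 18.8·4.5·sin14.0°·cos14.0° = 18.8·4.5·0.2419·0.9703 = 19.859 kPa
FS = 18.576 / 19.859 = 0.935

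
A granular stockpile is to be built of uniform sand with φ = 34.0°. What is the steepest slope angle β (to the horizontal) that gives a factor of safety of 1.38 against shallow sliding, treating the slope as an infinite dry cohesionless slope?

β = 26.0°

For an infinite dry cohesionless slope FS = tanφ/tanβ, so tanβ = tanφ / FS.
tanβ = tan34.0° / 1.38 = 0.6745 / 1.38 = 0.4888
β = arctan(0.4888) = 26.05°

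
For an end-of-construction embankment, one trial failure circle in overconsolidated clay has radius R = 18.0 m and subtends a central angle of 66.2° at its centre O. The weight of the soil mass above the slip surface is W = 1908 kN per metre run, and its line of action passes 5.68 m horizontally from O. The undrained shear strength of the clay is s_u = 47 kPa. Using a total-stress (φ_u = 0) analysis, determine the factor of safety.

FS = 1.62

Taking moments about the centre O, the resisting moment is provided by the undrained shear strength acting along the arc:
Arc length L_a = R·θ = 18.0·(66.2°·π/180) = 18.0·1.1554 = 20.80 m
M_R = s_u·L_a·R = 47·20.80·18.0 = 17594.6 kN·m/m
M_D = W·d = 1908·5.68 = 10837.4 kN·m/m
FS = M_R / M_D = 17594.6 / 10837.4 = 1.623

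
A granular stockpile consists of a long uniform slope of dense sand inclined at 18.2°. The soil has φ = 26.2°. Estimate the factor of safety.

FS = 1.50

For a dry cohesionless infinite slope the factor of safety is FS = tanφ / tanβ.
FS = tan26.2° / tan18.2° = 0.4921 / 0.3288 = 1.497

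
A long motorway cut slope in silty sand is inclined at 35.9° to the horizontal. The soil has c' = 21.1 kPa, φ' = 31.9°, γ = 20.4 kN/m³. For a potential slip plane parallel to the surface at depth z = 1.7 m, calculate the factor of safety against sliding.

For an infinite slope with a slip plane parallel to the surface (no pore pressure): FS = [c' + γz cos²β tanφ'] / [γz sinβ cosβ].
γz = 20.4·1.7 = 34.68 kN/m²
Numerator = 21.1 + 34.68·cos²35.9°·tan31.9° = 21.1 + 34.68·0.6562·0.6224 = 35.264 kPa
Denominator = 34.68·sin35.9°·cos35.9° = 34.68·0.5864·0.8100 = 16.473 kPa
FS = 35.264 / 16.473 = 2.141

FS = 2.14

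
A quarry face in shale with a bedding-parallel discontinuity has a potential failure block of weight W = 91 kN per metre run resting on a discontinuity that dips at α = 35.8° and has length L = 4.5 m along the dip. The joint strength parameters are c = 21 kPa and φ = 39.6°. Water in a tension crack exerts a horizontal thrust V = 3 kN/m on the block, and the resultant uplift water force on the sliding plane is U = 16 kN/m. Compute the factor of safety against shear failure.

Resolving the block weight along and normal to the plane and applying the Mohr–Coulomb strength on the joint:
N' = W cosα − U − V sinα = 91·cos35.8° − 16 − 3·sin35.8° = 56.1 kN/m
Driving force T = W sinα + V cosα = 91·sin35.8° + 3·cos35.8° = 55.7 kN/m
Resisting force R = c·L + N'·tanφ = 21·4.5 + 56.1·tan39.6° = 94.5 + 46.4 = 140.9 kN/m
FS = R / T = 140.9 / 55.7 = 2.531

FS = 2.53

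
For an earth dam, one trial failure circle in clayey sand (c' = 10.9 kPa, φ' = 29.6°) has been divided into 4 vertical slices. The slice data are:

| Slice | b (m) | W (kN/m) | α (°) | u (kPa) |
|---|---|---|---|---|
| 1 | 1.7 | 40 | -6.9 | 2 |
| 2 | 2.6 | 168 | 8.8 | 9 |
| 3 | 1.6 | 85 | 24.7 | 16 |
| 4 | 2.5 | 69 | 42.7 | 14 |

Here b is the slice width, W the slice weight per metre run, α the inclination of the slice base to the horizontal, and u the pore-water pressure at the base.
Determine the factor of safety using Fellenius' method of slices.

Ordinary method of slices: FS = Σ[c'·Δl_i + (W_i cosα_i − u_i·Δl_i)·tanφ'] / Σ W_i sinα_i, with Δl_i = b_i / cosα_i.
Slice 1: Δl = 1.7/cos(-6.9°) = 1.712 m; N'_1 = 40·cos(-6.9°) − 2·1.712 = 36.3; c'Δl = 18.67; W sinα = -4.8
Slice 2: Δl = 2.6/cos8.8° = 2.631 m; N'_2 = 168·cos8.8° − 9·2.631 = 142.3; c'Δl = 28.68; W sinα = 25.7
Slice 3: Δl = 1.6/cos24.7° = 1.761 m; N'_3 = 85·cos24.7° − 16·1.761 = 49.0; c'Δl = 19.20; W sinα = 35.5
Slice 4: Δl = 2.5/cos42.7° = 3.402 m; N'_4 = 69·cos42.7° − 14·3.402 = 3.1; c'Δl = 37.08; W sinα = 46.8
Σc'Δl = 103.6 kN/m; ΣN' = 230.8 kN/m; ΣW sinα = 103.2 kN/m
Resisting = 103.6 + 230.8·tan29.6° = 103.6 + 131.1 = 234.7 kN/m
FS = 234.7 / 103.2 = 2.274

FS = 2.27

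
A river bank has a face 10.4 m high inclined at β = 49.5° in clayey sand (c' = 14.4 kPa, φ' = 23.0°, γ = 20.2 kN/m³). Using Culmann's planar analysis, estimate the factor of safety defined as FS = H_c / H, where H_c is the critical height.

FS = 1.83

H_c = (4c'/γ) · sinβ cosφ' / [1 − cos(β − φ')]
    = (4·14.4/20.2) · sin49.5°·cos23.0° / [1 − cos26.5°]
    = 2.851 · 0.7000 / 0.1051 = 19.00 m
FS = H_c / H = 19.00 / 10.4 = 1.827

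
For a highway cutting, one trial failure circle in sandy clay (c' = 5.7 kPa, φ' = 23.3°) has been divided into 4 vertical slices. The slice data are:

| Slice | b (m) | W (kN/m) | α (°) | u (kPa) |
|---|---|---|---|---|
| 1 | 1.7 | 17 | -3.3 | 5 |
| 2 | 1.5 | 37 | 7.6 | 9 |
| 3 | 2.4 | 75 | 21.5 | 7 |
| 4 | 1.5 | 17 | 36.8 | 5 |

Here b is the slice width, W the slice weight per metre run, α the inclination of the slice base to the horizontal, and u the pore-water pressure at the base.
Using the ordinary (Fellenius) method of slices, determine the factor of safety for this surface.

Ordinary method of slices: FS = Σ[c'·Δl_i + (W_i cosα_i − u_i·Δl_i)·tanφ'] / Σ W_i sinα_i, with Δl_i = b_i / cosα_i.
Slice 1: Δl = 1.7/cos(-3.3°) = 1.703 m; N'_1 = 17·cos(-3.3°) − 5·1.703 = 8.5; c'Δl = 9.71; W sinα = -1.0
Slice 2: Δl = 1.5/cos7.6° = 1.513 m; N'_2 = 37·cos7.6° − 9·1.513 = 23.1; c'Δl = 8.63; W sinα = 4.9
Slice 3: Δl = 2.4/cos21.5° = 2.579 m; N'_3 = 75·cos21.5° − 7·2.579 = 51.7; c'Δl = 14.70; W sinα = 27.5
Slice 4: Δl = 1.5/cos36.8° = 1.873 m; N'_4 = 17·cos36.8° − 5·1.873 = 4.2; c'Δl = 10.68; W sinα = 10.2
Σc'Δl = 43.7 kN/m; ΣN' = 87.5 kN/m; ΣW sinα = 41.6 kN/m
Resisting = 43.7 + 87.5·tan23.3° = 43.7 + 37.7 = 81.4 kN/m
FS = 81.4 / 41.6 = 1.957

FS = 1.96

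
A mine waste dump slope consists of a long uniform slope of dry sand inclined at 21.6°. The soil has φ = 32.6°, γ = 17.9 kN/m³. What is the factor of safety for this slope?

FS = 1.62

For a dry cohesionless infinite slope the factor of safety is FS = tanφ / tanβ.
FS = tan32.6° / tan21.6° = 0.6395 / 0.3959 = 1.615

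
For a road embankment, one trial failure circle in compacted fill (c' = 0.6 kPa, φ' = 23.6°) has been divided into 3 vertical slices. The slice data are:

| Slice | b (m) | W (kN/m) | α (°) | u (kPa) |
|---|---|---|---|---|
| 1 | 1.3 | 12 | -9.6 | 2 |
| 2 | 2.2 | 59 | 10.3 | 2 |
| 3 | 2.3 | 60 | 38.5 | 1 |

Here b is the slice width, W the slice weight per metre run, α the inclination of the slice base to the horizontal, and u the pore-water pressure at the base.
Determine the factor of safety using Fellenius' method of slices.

FS = 1.10

Ordinary method of slices: FS = Σ[c'·Δl_i + (W_i cosα_i − u_i·Δl_i)·tanφ'] / Σ W_i sinα_i, with Δl_i = b_i / cosα_i.
Slice 1: Δl = 1.3/cos(-9.6°) = 1.318 m; N'_1 = 12·cos(-9.6°) − 2·1.318 = 9.2; c'Δl = 0.79; W sinα = -2.0
Slice 2: Δl = 2.2/cos10.3° = 2.236 m; N'_2 = 59·cos10.3° − 2·2.236 = 53.6; c'Δl = 1.34; W sinα = 10.5
Slice 3: Δl = 2.3/cos38.5° = 2.939 m; N'_3 = 60·cos38.5° − 1·2.939 = 44.0; c'Δl = 1.76; W sinα = 37.4
Σc'Δl = 3.9 kN/m; ΣN' = 106.8 kN/m; ΣW sinα = 45.9 kN/m
Resisting = 3.9 + 106.8·tan23.6° = 3.9 + 46.7 = 50.6 kN/m
FS = 50.6 / 45.9 = 1.101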